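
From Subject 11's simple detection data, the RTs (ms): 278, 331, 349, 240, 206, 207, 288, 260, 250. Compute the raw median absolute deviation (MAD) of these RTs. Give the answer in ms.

Sorted: 206, 207, 240, 250, 260, 278, 288, 331, 349 → median = 260
|x − 260|: 18, 71, 89, 20, 54, 53, 28, 0, 10
Sorted deviations: 0, 10, 18, 20, 28, 53, 54, 71, 89 → MAD = 28

28 ms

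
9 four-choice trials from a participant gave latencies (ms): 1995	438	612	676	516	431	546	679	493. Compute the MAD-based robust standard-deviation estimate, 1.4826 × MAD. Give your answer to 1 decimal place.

Sorted: 431, 438, 493, 516, 546, 612, 676, 679, 1995 → median = 546
|x − 546| sorted: 0, 30, 53, 66, 108, 115, 130, 133, 1449 → MAD = 108
Robust SD ≈ 1.4826 × 108 = 160.121

160.1 ms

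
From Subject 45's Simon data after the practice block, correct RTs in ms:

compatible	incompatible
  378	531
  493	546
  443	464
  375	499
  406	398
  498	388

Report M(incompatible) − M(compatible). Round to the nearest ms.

M(compatible) = 2593/6 = 432.167
M(incompatible) = 2826/6 = 471.000
Difference = 471.000 − 432.167 = 38.833 ms

39 ms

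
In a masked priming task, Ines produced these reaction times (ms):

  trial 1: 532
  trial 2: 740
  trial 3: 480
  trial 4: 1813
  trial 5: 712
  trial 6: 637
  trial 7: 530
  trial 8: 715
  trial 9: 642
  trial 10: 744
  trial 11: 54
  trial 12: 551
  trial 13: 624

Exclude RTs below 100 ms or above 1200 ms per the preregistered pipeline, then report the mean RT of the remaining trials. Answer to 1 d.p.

627.9 ms

Excluded: 54, 1813
Retained (n=11): Σ = 6907
Mean = 6907/11 = 627.9091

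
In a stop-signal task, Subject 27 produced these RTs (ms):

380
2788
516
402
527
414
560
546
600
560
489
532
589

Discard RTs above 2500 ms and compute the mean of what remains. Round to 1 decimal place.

509.6 ms

Excluded: 2788
Retained (n=12): Σ = 6115
Mean = 6115/12 = 509.5833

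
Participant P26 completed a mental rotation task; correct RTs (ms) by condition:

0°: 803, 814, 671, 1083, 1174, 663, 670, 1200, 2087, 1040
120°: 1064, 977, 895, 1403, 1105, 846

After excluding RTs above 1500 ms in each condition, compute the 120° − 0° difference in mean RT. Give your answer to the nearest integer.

146 ms

0°: exclude 2087
M(0°) = 8118/9 = 902.000
M(120°) = 6290/6 = 1048.333
Difference = 1048.333 − 902.000 = 146.333 ms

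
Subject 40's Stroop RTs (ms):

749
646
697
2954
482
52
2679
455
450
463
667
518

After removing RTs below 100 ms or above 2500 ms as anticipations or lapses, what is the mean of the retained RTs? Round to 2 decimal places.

Excluded: 52, 2679, 2954
Retained (n=9): Σ = 5127
Mean = 5127/9 = 569.6667

569.67 ms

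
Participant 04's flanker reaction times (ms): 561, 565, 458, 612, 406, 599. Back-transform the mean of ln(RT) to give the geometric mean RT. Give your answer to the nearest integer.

528 ms

ln(RT): 6.3297, 6.3368, 6.1269, 6.4167, 6.0064, 6.3953
Mean ln(RT) = 37.6118/6 = 6.26863
Geometric mean = exp(6.26863) = 527.75 ms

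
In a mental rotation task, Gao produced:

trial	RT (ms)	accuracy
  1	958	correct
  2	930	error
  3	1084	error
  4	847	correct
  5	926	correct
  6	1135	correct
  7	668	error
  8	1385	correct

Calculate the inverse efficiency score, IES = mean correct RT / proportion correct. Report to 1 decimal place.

1680.3 ms

Correct trials (n=5): 958, 847, 926, 1135, 1385
Mean correct RT = 5251/5 = 1050.2000 ms
Proportion correct = 5/8
IES = 1050.2000 / (5/8) = 1680.320 ms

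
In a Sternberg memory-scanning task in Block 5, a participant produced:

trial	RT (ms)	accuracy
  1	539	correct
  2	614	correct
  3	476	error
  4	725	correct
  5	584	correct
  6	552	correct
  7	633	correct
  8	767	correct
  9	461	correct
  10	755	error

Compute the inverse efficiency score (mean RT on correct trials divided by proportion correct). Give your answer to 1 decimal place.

761.7 ms

Correct trials (n=8): 539, 614, 725, 584, 552, 633, 767, 461
Mean correct RT = 4875/8 = 609.3750 ms
Proportion correct = 8/10
IES = 609.3750 / (8/10) = 761.719 ms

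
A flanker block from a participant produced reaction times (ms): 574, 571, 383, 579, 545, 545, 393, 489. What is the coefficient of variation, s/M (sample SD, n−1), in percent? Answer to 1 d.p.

15.8%

n = 8, Σ = 4079, M = 509.8750
Σ(x−M)² = 45286.875; s = √(45286.875/7) = 80.4335
CV = 80.4335 / 509.8750 = 0.15775 = 15.775%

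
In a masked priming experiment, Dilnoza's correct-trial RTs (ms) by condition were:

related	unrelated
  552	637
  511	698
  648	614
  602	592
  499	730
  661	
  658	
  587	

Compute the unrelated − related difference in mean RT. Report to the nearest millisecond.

64 ms

M(related) = 4718/8 = 589.750
M(unrelated) = 3271/5 = 654.200
Difference = 654.200 − 589.750 = 64.450 ms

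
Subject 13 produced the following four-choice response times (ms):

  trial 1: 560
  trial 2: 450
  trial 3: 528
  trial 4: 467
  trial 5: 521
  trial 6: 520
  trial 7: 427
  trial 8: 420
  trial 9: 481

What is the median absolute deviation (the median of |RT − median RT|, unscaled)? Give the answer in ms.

40 ms

Sorted: 420, 427, 450, 467, 481, 520, 521, 528, 560 → median = 481
|x − 481|: 79, 31, 47, 14, 40, 39, 54, 61, 0
Sorted deviations: 0, 14, 31, 39, 40, 47, 54, 61, 79 → MAD = 40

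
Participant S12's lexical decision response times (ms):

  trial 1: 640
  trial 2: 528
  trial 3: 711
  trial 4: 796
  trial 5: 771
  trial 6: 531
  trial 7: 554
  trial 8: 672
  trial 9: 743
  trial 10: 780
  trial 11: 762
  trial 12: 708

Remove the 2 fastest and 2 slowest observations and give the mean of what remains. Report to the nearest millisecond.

Sorted: 528, 531, 554, 640, 672, 708, 711, 743, 762, 771, 780, 796
Drop lowest 2 (528, 531) and highest 2 (780, 796)
Remaining (n=8): Σ = 5561, mean = 5561/8 = 695.125

695 ms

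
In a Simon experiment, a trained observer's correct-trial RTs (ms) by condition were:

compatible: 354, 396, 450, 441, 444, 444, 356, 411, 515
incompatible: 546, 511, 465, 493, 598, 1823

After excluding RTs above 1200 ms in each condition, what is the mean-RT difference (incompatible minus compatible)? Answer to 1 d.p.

99.2 ms

incompatible: exclude 1823
M(compatible) = 3811/9 = 423.444
M(incompatible) = 2613/5 = 522.600
Difference = 522.600 − 423.444 = 99.156 ms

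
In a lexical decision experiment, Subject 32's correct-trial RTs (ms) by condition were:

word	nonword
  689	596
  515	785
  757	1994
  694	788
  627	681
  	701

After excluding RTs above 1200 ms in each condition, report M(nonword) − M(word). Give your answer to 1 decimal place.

53.8 ms

nonword: exclude 1994
M(word) = 3282/5 = 656.400
M(nonword) = 3551/5 = 710.200
Difference = 710.200 − 656.400 = 53.800 ms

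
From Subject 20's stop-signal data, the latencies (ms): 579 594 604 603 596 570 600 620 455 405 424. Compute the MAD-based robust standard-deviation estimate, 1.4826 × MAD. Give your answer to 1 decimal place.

Sorted: 405, 424, 455, 570, 579, 594, 596, 600, 603, 604, 620 → median = 594
|x − 594| sorted: 0, 2, 6, 9, 10, 15, 24, 26, 139, 170, 189 → MAD = 15
Robust SD ≈ 1.4826 × 15 = 22.239

22.2 ms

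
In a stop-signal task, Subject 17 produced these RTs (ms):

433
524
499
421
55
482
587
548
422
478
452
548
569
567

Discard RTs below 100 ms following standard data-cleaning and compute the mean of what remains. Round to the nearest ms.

502 ms

Excluded: 55
Retained (n=13): Σ = 6530
Mean = 6530/13 = 502.3077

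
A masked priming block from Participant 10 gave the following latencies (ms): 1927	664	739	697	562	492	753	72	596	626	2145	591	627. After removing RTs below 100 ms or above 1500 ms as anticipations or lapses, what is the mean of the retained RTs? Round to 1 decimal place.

634.7 ms

Excluded: 72, 1927, 2145
Retained (n=10): Σ = 6347
Mean = 6347/10 = 634.7000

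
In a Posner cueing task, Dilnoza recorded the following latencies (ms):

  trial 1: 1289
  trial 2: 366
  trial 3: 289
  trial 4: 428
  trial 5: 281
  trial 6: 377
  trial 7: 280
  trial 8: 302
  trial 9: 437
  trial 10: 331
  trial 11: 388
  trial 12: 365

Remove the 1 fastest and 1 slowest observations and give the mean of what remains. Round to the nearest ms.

Sorted: 280, 281, 289, 302, 331, 365, 366, 377, 388, 428, 437, 1289
Drop lowest 1 (280) and highest 1 (1289)
Remaining (n=10): Σ = 3564, mean = 3564/10 = 356.400

356 ms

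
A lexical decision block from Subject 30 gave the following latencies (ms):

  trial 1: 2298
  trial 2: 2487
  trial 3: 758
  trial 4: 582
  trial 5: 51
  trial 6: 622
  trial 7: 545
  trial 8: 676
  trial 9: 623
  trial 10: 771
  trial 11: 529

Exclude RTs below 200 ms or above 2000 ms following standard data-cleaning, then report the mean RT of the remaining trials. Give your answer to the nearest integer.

Excluded: 51, 2298, 2487
Retained (n=8): Σ = 5106
Mean = 5106/8 = 638.2500

638 ms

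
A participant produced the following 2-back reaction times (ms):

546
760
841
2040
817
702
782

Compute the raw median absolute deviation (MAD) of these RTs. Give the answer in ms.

59 ms

Sorted: 546, 702, 760, 782, 817, 841, 2040 → median = 782
|x − 782|: 236, 22, 59, 1258, 35, 80, 0
Sorted deviations: 0, 22, 35, 59, 80, 236, 1258 → MAD = 59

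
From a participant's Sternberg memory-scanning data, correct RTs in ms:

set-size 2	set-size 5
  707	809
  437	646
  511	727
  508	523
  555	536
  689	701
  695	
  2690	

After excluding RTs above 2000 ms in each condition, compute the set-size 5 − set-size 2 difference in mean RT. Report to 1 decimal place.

set-size 2: exclude 2690
M(set-size 2) = 4102/7 = 586.000
M(set-size 5) = 3942/6 = 657.000
Difference = 657.000 − 586.000 = 71.000 ms

71.0 ms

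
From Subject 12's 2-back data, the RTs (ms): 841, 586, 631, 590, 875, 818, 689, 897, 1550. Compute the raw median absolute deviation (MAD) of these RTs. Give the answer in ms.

129 ms

Sorted: 586, 590, 631, 689, 818, 841, 875, 897, 1550 → median = 818
|x − 818|: 23, 232, 187, 228, 57, 0, 129, 79, 732
Sorted deviations: 0, 23, 57, 79, 129, 187, 228, 232, 732 → MAD = 129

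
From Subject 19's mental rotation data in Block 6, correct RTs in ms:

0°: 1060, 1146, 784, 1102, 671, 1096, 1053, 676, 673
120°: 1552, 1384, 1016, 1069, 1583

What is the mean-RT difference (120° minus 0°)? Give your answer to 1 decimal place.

402.9 ms

M(0°) = 8261/9 = 917.889
M(120°) = 6604/5 = 1320.800
Difference = 1320.800 − 917.889 = 402.911 ms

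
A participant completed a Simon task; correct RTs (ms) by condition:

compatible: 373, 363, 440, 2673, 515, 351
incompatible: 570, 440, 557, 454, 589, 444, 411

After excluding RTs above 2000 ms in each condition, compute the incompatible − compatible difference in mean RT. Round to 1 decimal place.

compatible: exclude 2673
M(compatible) = 2042/5 = 408.400
M(incompatible) = 3465/7 = 495.000
Difference = 495.000 − 408.400 = 86.600 ms

86.6 ms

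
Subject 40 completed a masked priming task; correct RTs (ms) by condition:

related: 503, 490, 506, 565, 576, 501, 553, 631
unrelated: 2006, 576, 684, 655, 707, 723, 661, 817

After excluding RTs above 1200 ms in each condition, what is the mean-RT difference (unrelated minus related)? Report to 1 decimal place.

148.4 ms

unrelated: exclude 2006
M(related) = 4325/8 = 540.625
M(unrelated) = 4823/7 = 689.000
Difference = 689.000 − 540.625 = 148.375 ms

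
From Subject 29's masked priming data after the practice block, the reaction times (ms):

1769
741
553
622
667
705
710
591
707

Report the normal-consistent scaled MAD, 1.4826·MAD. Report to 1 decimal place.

Sorted: 553, 591, 622, 667, 705, 707, 710, 741, 1769 → median = 705
|x − 705| sorted: 0, 2, 5, 36, 38, 83, 114, 152, 1064 → MAD = 38
Robust SD ≈ 1.4826 × 38 = 56.339

56.3 ms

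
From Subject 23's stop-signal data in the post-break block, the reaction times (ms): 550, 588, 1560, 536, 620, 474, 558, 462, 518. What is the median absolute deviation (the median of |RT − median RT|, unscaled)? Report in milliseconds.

38 ms

Sorted: 462, 474, 518, 536, 550, 558, 588, 620, 1560 → median = 550
|x − 550|: 0, 38, 1010, 14, 70, 76, 8, 88, 32
Sorted deviations: 0, 8, 14, 32, 38, 70, 76, 88, 1010 → MAD = 38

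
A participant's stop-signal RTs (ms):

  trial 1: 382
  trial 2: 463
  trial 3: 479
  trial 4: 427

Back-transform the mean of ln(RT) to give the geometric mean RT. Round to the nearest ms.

436 ms

ln(RT): 5.9454, 6.1377, 6.1717, 6.0568
Mean ln(RT) = 24.3116/4 = 6.07791
Geometric mean = exp(6.07791) = 436.12 ms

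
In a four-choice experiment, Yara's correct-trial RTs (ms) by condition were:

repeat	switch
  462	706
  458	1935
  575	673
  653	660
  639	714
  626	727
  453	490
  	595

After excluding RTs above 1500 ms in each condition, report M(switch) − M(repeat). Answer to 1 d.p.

switch: exclude 1935
M(repeat) = 3866/7 = 552.286
M(switch) = 4565/7 = 652.143
Difference = 652.143 − 552.286 = 99.857 ms

99.9 ms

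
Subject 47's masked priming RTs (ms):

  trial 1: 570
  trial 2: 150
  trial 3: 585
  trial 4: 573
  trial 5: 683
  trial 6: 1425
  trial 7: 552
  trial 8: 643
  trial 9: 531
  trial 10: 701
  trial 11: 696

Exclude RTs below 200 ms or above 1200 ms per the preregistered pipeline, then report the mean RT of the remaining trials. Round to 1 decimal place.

614.9 ms

Excluded: 150, 1425
Retained (n=9): Σ = 5534
Mean = 5534/9 = 614.8889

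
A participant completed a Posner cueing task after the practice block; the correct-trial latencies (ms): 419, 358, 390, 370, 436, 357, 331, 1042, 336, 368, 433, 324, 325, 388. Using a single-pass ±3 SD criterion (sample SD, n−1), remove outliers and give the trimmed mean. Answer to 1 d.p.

371.9 ms

n = 14, ΣRT = 5877, M = 419.786
Σ(x−M)² = 435468.36; s = √(435468.36/13) = 183.023
Cutoffs: 419.786 ± 3·183.023 → [-129.3, 968.9]
Outside: 1042 → excluded.
Retained (n=13): Σ = 4835, mean = 4835/13 = 371.923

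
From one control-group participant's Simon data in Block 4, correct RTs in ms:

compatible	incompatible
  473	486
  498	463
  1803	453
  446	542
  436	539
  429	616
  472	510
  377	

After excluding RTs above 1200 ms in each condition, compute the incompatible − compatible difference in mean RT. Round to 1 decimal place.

compatible: exclude 1803
M(compatible) = 3131/7 = 447.286
M(incompatible) = 3609/7 = 515.571
Difference = 515.571 − 447.286 = 68.286 ms

68.3 ms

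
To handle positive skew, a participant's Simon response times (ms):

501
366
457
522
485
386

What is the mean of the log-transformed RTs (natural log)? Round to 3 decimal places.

ln(RT): 6.2166, 5.9026, 6.1247, 6.2577, 6.1841, 5.9558
Σ ln(RT) = 36.6416
Mean = 36.6416/6 = 6.10693

6.107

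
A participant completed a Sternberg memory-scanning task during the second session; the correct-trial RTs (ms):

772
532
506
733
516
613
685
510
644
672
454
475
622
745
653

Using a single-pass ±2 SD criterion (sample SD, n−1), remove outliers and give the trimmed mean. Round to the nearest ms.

n = 15, ΣRT = 9132, M = 608.800
Σ(x−M)² = 150500.40; s = √(150500.40/14) = 103.682
Cutoffs: 608.800 ± 2·103.682 → [401.4, 816.2]
No RTs fall outside the cutoffs; all 15 retained. Mean = 9132/15 = 608.800

609 ms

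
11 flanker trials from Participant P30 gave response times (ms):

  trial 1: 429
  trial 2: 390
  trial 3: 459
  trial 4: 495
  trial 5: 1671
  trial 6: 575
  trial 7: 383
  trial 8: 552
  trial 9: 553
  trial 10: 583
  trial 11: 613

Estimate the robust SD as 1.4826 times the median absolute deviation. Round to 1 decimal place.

Sorted: 383, 390, 429, 459, 495, 552, 553, 575, 583, 613, 1671 → median = 552
|x − 552| sorted: 0, 1, 23, 31, 57, 61, 93, 123, 162, 169, 1119 → MAD = 61
Robust SD ≈ 1.4826 × 61 = 90.439

90.4 ms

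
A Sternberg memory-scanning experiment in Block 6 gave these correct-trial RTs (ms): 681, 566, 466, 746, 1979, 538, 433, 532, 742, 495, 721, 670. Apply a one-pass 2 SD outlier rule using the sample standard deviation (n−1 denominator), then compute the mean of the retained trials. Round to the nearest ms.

599 ms

n = 12, ΣRT = 8569, M = 714.083
Σ(x−M)² = 1879536.92; s = √(1879536.92/11) = 413.361
Cutoffs: 714.083 ± 2·413.361 → [-112.6, 1540.8]
Outside: 1979 → excluded.
Retained (n=11): Σ = 6590, mean = 6590/11 = 599.091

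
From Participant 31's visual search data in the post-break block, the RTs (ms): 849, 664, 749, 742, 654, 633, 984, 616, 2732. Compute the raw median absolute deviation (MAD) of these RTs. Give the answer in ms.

107 ms

Sorted: 616, 633, 654, 664, 742, 749, 849, 984, 2732 → median = 742
|x − 742|: 107, 78, 7, 0, 88, 109, 242, 126, 1990
Sorted deviations: 0, 7, 78, 88, 107, 109, 126, 242, 1990 → MAD = 107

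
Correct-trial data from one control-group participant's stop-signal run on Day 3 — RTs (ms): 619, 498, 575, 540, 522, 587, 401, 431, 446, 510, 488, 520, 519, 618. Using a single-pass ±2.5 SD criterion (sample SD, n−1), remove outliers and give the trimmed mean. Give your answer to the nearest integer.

520 ms

n = 14, ΣRT = 7274, M = 519.571
Σ(x−M)² = 56487.43; s = √(56487.43/13) = 65.918
Cutoffs: 519.571 ± 2.5·65.918 → [354.8, 684.4]
No RTs fall outside the cutoffs; all 14 retained. Mean = 7274/14 = 519.571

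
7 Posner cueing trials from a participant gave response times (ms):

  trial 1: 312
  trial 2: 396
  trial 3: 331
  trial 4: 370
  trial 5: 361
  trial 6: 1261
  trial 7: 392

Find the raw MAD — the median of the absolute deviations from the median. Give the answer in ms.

Sorted: 312, 331, 361, 370, 392, 396, 1261 → median = 370
|x − 370|: 58, 26, 39, 0, 9, 891, 22
Sorted deviations: 0, 9, 22, 26, 39, 58, 891 → MAD = 26

26 ms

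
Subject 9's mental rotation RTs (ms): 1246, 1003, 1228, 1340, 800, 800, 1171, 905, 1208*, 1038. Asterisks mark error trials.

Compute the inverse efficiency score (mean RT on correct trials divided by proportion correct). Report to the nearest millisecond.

1177 ms

Correct trials (n=9): 1246, 1003, 1228, 1340, 800, 800, 1171, 905, 1038
Mean correct RT = 9531/9 = 1059.0000 ms
Proportion correct = 9/10
IES = 1059.0000 / (9/10) = 1176.667 ms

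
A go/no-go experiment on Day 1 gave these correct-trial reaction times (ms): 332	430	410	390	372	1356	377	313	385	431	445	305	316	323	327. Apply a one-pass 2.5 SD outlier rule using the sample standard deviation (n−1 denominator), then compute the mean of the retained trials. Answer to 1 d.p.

n = 15, ΣRT = 6512, M = 434.133
Σ(x−M)² = 941615.73; s = √(941615.73/14) = 259.342
Cutoffs: 434.133 ± 2.5·259.342 → [-214.2, 1082.5]
Outside: 1356 → excluded.
Retained (n=14): Σ = 5156, mean = 5156/14 = 368.286

368.3 ms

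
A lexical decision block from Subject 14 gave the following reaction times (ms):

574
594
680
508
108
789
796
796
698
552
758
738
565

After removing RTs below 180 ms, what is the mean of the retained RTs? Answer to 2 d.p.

Excluded: 108
Retained (n=12): Σ = 8048
Mean = 8048/12 = 670.6667

670.67 ms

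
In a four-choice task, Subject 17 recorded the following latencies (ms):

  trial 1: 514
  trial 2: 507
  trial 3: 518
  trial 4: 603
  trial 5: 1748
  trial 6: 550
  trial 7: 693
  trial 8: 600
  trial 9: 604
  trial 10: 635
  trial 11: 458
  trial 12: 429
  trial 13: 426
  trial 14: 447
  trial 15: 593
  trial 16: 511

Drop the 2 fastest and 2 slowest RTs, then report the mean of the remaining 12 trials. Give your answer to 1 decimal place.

545.0 ms

Sorted: 426, 429, 447, 458, 507, 511, 514, 518, 550, 593, 600, 603, 604, 635, 693, 1748
Drop lowest 2 (426, 429) and highest 2 (693, 1748)
Remaining (n=12): Σ = 6540, mean = 6540/12 = 545.000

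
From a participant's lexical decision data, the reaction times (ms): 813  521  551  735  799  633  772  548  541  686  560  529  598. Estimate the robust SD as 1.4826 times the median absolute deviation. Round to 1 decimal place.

102.3 ms

Sorted: 521, 529, 541, 548, 551, 560, 598, 633, 686, 735, 772, 799, 813 → median = 598
|x − 598| sorted: 0, 35, 38, 47, 50, 57, 69, 77, 88, 137, 174, 201, 215 → MAD = 69
Robust SD ≈ 1.4826 × 69 = 102.299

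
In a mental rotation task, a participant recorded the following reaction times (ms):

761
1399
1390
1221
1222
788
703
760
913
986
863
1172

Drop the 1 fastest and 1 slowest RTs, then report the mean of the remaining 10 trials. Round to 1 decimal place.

1007.6 ms

Sorted: 703, 760, 761, 788, 863, 913, 986, 1172, 1221, 1222, 1390, 1399
Drop lowest 1 (703) and highest 1 (1399)
Remaining (n=10): Σ = 10076, mean = 10076/10 = 1007.600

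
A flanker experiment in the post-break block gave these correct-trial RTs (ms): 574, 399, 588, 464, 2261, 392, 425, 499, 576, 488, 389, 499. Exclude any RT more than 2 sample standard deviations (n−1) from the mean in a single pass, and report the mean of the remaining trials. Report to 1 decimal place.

481.2 ms

n = 12, ΣRT = 7554, M = 629.500
Σ(x−M)² = 2960127.00; s = √(2960127.00/11) = 518.751
Cutoffs: 629.500 ± 2·518.751 → [-408.0, 1667.0]
Outside: 2261 → excluded.
Retained (n=11): Σ = 5293, mean = 5293/11 = 481.182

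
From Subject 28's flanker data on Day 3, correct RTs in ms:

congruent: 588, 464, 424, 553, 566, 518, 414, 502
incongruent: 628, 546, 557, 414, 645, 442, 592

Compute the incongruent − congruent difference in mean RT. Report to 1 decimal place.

42.7 ms

M(congruent) = 4029/8 = 503.625
M(incongruent) = 3824/7 = 546.286
Difference = 546.286 − 503.625 = 42.661 ms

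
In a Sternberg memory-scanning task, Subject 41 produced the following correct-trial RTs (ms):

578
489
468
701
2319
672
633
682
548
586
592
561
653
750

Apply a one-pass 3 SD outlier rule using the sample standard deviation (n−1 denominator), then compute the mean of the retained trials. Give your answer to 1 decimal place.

n = 14, ΣRT = 10232, M = 730.857
Σ(x−M)² = 2798451.71; s = √(2798451.71/13) = 463.967
Cutoffs: 730.857 ± 3·463.967 → [-661.0, 2122.8]
Outside: 2319 → excluded.
Retained (n=13): Σ = 7913, mean = 7913/13 = 608.692

608.7 ms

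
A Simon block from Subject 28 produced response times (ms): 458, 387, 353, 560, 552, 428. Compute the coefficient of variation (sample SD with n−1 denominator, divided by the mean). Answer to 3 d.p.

n = 6, Σ = 2738, M = 456.3333
Σ(x−M)² = 36189.333; s = √(36189.333/5) = 85.0757
CV = 85.0757 / 456.3333 = 0.18643

0.186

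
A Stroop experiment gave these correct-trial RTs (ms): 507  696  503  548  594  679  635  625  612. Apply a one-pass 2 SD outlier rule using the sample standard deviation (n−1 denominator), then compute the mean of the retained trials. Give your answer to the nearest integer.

600 ms

n = 9, ΣRT = 5399, M = 599.889
Σ(x−M)² = 38248.89; s = √(38248.89/8) = 69.146
Cutoffs: 599.889 ± 2·69.146 → [461.6, 738.2]
No RTs fall outside the cutoffs; all 9 retained. Mean = 5399/9 = 599.889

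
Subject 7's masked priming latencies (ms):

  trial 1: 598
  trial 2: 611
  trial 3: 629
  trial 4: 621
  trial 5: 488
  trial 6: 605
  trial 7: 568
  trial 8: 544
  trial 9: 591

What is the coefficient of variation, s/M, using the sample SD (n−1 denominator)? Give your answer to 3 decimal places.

n = 9, Σ = 5255, M = 583.8889
Σ(x−M)² = 15880.889; s = √(15880.889/8) = 44.5546
CV = 44.5546 / 583.8889 = 0.07631

0.076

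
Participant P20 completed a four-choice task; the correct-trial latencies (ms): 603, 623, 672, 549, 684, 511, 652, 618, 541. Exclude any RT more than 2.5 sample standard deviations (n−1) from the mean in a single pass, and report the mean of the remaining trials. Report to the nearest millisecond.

606 ms

n = 9, ΣRT = 5453, M = 605.889
Σ(x−M)² = 29496.89; s = √(29496.89/8) = 60.722
Cutoffs: 605.889 ± 2.5·60.722 → [454.1, 757.7]
No RTs fall outside the cutoffs; all 9 retained. Mean = 5453/9 = 605.889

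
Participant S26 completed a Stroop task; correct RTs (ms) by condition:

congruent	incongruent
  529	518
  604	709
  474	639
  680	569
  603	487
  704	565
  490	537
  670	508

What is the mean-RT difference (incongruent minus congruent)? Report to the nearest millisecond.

M(congruent) = 4754/8 = 594.250
M(incongruent) = 4532/8 = 566.500
Difference = 566.500 − 594.250 = -27.750 ms

-28 ms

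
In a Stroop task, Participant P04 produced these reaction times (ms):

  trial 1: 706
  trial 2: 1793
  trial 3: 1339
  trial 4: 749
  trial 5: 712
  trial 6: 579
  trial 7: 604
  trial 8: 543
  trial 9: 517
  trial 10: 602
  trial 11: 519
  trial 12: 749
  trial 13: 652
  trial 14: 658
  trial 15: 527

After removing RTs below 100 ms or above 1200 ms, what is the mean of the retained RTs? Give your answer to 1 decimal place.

624.4 ms

Excluded: 1339, 1793
Retained (n=13): Σ = 8117
Mean = 8117/13 = 624.3846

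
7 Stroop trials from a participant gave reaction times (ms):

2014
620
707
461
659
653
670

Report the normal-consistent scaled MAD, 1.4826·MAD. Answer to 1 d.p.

Sorted: 461, 620, 653, 659, 670, 707, 2014 → median = 659
|x − 659| sorted: 0, 6, 11, 39, 48, 198, 1355 → MAD = 39
Robust SD ≈ 1.4826 × 39 = 57.821

57.8 ms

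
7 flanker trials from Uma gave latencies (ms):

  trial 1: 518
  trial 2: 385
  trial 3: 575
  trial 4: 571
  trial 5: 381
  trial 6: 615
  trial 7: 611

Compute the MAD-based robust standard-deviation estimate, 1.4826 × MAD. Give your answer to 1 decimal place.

Sorted: 381, 385, 518, 571, 575, 611, 615 → median = 571
|x − 571| sorted: 0, 4, 40, 44, 53, 186, 190 → MAD = 44
Robust SD ≈ 1.4826 × 44 = 65.234

65.2 ms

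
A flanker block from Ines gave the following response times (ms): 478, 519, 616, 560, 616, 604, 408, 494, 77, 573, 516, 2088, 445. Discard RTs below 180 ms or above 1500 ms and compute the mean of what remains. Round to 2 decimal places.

529.91 ms

Excluded: 77, 2088
Retained (n=11): Σ = 5829
Mean = 5829/11 = 529.9091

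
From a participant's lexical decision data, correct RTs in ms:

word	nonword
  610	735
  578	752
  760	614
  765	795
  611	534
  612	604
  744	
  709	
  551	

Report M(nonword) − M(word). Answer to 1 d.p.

12.3 ms

M(word) = 5940/9 = 660.000
M(nonword) = 4034/6 = 672.333
Difference = 672.333 − 660.000 = 12.333 ms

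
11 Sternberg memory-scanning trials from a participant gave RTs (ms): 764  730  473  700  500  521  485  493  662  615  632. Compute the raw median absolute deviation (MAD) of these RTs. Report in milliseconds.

Sorted: 473, 485, 493, 500, 521, 615, 632, 662, 700, 730, 764 → median = 615
|x − 615|: 149, 115, 142, 85, 115, 94, 130, 122, 47, 0, 17
Sorted deviations: 0, 17, 47, 85, 94, 115, 115, 122, 130, 142, 149 → MAD = 115

115 ms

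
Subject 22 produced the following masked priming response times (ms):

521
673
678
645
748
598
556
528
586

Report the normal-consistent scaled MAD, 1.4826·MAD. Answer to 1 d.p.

103.8 ms

Sorted: 521, 528, 556, 586, 598, 645, 673, 678, 748 → median = 598
|x − 598| sorted: 0, 12, 42, 47, 70, 75, 77, 80, 150 → MAD = 70
Robust SD ≈ 1.4826 × 70 = 103.782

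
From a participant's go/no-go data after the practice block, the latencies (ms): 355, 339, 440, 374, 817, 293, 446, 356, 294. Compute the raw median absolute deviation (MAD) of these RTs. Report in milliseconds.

Sorted: 293, 294, 339, 355, 356, 374, 440, 446, 817 → median = 356
|x − 356|: 1, 17, 84, 18, 461, 63, 90, 0, 62
Sorted deviations: 0, 1, 17, 18, 62, 63, 84, 90, 461 → MAD = 62

62 ms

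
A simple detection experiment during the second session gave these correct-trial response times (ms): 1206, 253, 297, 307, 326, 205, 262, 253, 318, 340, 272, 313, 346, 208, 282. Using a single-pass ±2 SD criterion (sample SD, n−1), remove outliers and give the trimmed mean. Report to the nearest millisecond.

284 ms

n = 15, ΣRT = 5188, M = 345.867
Σ(x−M)² = 818681.73; s = √(818681.73/14) = 241.821
Cutoffs: 345.867 ± 2·241.821 → [-137.8, 829.5]
Outside: 1206 → excluded.
Retained (n=14): Σ = 3982, mean = 3982/14 = 284.429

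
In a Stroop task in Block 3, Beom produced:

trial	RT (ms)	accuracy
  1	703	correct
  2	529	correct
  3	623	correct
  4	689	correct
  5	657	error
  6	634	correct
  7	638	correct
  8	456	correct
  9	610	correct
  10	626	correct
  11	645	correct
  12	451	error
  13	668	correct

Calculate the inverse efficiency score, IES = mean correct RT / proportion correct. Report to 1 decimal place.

732.8 ms

Correct trials (n=11): 703, 529, 623, 689, 634, 638, 456, 610, 626, 645, 668
Mean correct RT = 6821/11 = 620.0909 ms
Proportion correct = 11/13
IES = 620.0909 / (11/13) = 732.835 ms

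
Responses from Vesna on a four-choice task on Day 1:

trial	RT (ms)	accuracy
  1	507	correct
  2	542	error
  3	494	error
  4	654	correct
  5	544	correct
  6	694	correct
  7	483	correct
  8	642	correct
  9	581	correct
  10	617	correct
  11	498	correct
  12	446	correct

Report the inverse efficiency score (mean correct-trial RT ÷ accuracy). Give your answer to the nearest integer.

680 ms

Correct trials (n=10): 507, 654, 544, 694, 483, 642, 581, 617, 498, 446
Mean correct RT = 5666/10 = 566.6000 ms
Proportion correct = 10/12
IES = 566.6000 / (10/12) = 679.920 ms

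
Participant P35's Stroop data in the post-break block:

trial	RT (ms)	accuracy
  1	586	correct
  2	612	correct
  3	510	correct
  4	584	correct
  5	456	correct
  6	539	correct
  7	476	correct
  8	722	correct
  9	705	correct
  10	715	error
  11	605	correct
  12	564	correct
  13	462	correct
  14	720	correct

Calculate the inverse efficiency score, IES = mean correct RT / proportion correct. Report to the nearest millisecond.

625 ms

Correct trials (n=13): 586, 612, 510, 584, 456, 539, 476, 722, 705, 605, 564, 462, 720
Mean correct RT = 7541/13 = 580.0769 ms
Proportion correct = 13/14
IES = 580.0769 / (13/14) = 624.698 ms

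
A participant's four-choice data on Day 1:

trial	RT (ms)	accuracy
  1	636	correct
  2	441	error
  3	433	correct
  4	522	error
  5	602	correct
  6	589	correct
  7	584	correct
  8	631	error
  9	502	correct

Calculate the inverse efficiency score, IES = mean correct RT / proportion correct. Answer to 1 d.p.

Correct trials (n=6): 636, 433, 602, 589, 584, 502
Mean correct RT = 3346/6 = 557.6667 ms
Proportion correct = 6/9
IES = 557.6667 / (6/9) = 836.500 ms

836.5 ms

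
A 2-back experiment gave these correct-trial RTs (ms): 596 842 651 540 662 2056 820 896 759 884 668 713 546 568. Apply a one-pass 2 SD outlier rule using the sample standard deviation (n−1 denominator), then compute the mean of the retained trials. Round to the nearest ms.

n = 14, ΣRT = 11201, M = 800.071
Σ(x−M)² = 1891446.93; s = √(1891446.93/13) = 381.439
Cutoffs: 800.071 ± 2·381.439 → [37.2, 1562.9]
Outside: 2056 → excluded.
Retained (n=13): Σ = 9145, mean = 9145/13 = 703.462

703 ms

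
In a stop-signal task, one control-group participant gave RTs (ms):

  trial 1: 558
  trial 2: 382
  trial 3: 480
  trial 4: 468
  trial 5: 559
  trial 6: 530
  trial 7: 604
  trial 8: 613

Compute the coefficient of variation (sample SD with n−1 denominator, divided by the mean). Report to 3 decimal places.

n = 8, Σ = 4194, M = 524.2500
Σ(x−M)² = 41973.500; s = √(41973.500/7) = 77.4352
CV = 77.4352 / 524.2500 = 0.14771

0.148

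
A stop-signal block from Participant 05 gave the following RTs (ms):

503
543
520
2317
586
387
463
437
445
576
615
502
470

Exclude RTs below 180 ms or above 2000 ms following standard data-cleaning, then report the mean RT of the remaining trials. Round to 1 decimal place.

503.9 ms

Excluded: 2317
Retained (n=12): Σ = 6047
Mean = 6047/12 = 503.9167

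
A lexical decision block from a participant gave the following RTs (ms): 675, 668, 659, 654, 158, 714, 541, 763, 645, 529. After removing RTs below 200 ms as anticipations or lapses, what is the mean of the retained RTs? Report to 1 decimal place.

649.8 ms

Excluded: 158
Retained (n=9): Σ = 5848
Mean = 5848/9 = 649.7778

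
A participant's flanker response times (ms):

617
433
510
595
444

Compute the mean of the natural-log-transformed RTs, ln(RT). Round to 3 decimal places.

6.243

ln(RT): 6.4249, 6.0707, 6.2344, 6.3886, 6.0958
Σ ln(RT) = 31.2144
Mean = 31.2144/5 = 6.24288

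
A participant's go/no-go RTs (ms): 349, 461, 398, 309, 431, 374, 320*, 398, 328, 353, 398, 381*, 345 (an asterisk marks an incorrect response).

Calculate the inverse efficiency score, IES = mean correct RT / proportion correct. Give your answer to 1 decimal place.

445.2 ms

Correct trials (n=11): 349, 461, 398, 309, 431, 374, 398, 328, 353, 398, 345
Mean correct RT = 4144/11 = 376.7273 ms
Proportion correct = 11/13
IES = 376.7273 / (11/13) = 445.223 ms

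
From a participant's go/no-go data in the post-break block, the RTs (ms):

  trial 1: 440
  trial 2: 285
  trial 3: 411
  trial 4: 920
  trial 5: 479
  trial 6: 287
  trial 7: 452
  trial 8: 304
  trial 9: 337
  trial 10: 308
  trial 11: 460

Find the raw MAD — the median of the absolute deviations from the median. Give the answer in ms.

Sorted: 285, 287, 304, 308, 337, 411, 440, 452, 460, 479, 920 → median = 411
|x − 411|: 29, 126, 0, 509, 68, 124, 41, 107, 74, 103, 49
Sorted deviations: 0, 29, 41, 49, 68, 74, 103, 107, 124, 126, 509 → MAD = 74

74 ms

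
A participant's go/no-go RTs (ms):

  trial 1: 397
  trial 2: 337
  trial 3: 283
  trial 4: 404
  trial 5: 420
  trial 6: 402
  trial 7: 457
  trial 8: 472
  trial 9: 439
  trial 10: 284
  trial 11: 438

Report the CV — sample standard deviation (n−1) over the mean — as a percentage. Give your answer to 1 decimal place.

16.6%

n = 11, Σ = 4333, M = 393.9091
Σ(x−M)² = 42532.909; s = √(42532.909/10) = 65.2173
CV = 65.2173 / 393.9091 = 0.16556 = 16.556%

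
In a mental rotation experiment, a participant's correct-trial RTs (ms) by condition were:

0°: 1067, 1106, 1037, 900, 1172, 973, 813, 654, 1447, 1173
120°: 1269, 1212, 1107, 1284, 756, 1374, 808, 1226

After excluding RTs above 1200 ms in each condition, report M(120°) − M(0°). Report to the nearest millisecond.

0°: exclude 1447
120°: exclude 1269, 1212, 1284, 1374, 1226
M(0°) = 8895/9 = 988.333
M(120°) = 2671/3 = 890.333
Difference = 890.333 − 988.333 = -98.000 ms

-98 ms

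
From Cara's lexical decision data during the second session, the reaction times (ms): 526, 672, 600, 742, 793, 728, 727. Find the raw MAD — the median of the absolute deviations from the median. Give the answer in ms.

Sorted: 526, 600, 672, 727, 728, 742, 793 → median = 727
|x − 727|: 201, 55, 127, 15, 66, 1, 0
Sorted deviations: 0, 1, 15, 55, 66, 127, 201 → MAD = 55

55 ms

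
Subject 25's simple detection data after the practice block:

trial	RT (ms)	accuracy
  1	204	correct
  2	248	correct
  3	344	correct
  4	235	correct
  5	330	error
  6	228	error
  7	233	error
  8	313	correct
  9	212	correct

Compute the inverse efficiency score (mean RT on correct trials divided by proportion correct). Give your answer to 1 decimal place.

389.0 ms

Correct trials (n=6): 204, 248, 344, 235, 313, 212
Mean correct RT = 1556/6 = 259.3333 ms
Proportion correct = 6/9
IES = 259.3333 / (6/9) = 389.000 ms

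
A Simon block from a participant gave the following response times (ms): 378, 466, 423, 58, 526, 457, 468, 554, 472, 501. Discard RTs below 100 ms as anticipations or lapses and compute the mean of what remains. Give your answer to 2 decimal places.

471.67 ms

Excluded: 58
Retained (n=9): Σ = 4245
Mean = 4245/9 = 471.6667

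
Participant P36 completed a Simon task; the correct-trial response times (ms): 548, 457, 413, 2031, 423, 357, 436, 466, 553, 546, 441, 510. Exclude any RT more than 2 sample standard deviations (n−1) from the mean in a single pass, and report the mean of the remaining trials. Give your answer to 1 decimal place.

468.2 ms

n = 12, ΣRT = 7181, M = 598.417
Σ(x−M)² = 2279588.92; s = √(2279588.92/11) = 455.231
Cutoffs: 598.417 ± 2·455.231 → [-312.0, 1508.9]
Outside: 2031 → excluded.
Retained (n=11): Σ = 5150, mean = 5150/11 = 468.182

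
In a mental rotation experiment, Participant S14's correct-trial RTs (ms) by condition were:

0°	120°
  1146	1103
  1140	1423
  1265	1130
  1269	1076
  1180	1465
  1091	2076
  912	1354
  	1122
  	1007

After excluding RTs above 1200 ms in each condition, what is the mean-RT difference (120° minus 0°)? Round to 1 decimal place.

-6.2 ms

0°: exclude 1265, 1269
120°: exclude 1423, 1465, 2076, 1354
M(0°) = 5469/5 = 1093.800
M(120°) = 5438/5 = 1087.600
Difference = 1087.600 − 1093.800 = -6.200 ms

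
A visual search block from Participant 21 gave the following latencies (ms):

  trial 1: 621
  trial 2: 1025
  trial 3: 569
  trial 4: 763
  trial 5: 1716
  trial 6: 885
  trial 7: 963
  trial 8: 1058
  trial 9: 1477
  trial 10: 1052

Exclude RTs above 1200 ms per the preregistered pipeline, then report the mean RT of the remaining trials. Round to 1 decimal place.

Excluded: 1477, 1716
Retained (n=8): Σ = 6936
Mean = 6936/8 = 867.0000

867.0 ms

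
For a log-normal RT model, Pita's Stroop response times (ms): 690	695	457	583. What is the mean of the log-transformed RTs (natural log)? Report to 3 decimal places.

6.393

ln(RT): 6.5367, 6.5439, 6.1247, 6.3682
Σ ln(RT) = 25.5735
Mean = 25.5735/4 = 6.39337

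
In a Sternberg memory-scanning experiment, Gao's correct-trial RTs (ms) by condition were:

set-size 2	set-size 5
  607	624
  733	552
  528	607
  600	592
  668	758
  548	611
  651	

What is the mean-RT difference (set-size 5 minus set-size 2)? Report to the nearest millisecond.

5 ms

M(set-size 2) = 4335/7 = 619.286
M(set-size 5) = 3744/6 = 624.000
Difference = 624.000 − 619.286 = 4.714 ms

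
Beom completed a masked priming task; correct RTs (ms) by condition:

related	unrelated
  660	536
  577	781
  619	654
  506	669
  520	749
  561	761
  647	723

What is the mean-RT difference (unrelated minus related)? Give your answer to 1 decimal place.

111.9 ms

M(related) = 4090/7 = 584.286
M(unrelated) = 4873/7 = 696.143
Difference = 696.143 − 584.286 = 111.857 ms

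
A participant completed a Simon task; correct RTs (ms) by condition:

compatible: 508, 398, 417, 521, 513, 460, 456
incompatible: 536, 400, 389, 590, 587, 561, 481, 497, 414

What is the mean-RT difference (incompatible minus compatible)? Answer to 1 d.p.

27.4 ms

M(compatible) = 3273/7 = 467.571
M(incompatible) = 4455/9 = 495.000
Difference = 495.000 − 467.571 = 27.429 ms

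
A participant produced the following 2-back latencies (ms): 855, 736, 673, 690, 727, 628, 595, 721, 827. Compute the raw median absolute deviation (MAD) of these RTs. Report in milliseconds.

Sorted: 595, 628, 673, 690, 721, 727, 736, 827, 855 → median = 721
|x − 721|: 134, 15, 48, 31, 6, 93, 126, 0, 106
Sorted deviations: 0, 6, 15, 31, 48, 93, 106, 126, 134 → MAD = 48

48 ms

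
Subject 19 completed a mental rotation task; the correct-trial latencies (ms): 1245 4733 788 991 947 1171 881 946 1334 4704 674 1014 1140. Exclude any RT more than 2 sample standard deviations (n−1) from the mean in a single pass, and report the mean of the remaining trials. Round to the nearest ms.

n = 13, ΣRT = 20568, M = 1582.154
Σ(x−M)² = 23640969.69; s = √(23640969.69/12) = 1403.596
Cutoffs: 1582.154 ± 2·1403.596 → [-1225.0, 4389.3]
Outside: 4704, 4733 → excluded.
Retained (n=11): Σ = 11131, mean = 11131/11 = 1011.909

1012 ms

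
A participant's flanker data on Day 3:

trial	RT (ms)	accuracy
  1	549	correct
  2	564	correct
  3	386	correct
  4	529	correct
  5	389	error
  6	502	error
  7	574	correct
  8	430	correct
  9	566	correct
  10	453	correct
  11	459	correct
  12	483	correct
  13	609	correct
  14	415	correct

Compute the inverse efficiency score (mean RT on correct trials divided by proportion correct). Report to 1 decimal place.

Correct trials (n=12): 549, 564, 386, 529, 574, 430, 566, 453, 459, 483, 609, 415
Mean correct RT = 6017/12 = 501.4167 ms
Proportion correct = 12/14
IES = 501.4167 / (12/14) = 584.986 ms

585.0 ms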